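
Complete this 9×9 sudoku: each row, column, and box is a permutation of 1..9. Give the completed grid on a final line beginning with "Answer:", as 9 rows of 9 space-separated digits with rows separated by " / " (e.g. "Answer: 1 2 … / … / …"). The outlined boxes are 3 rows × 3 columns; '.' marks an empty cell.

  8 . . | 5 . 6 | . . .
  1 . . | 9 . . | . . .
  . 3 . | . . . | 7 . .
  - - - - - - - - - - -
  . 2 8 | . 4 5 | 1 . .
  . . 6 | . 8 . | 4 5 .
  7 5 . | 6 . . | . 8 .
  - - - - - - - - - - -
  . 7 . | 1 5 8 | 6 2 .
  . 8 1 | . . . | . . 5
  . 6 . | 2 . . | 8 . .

Step 1. [r2c2∈{4}] only 4 remains possible at r2c2. So r2c2=4.
Step 2. [r1c2∈{9}] r1c2 is down to just 9 ⇒ r1c2=9.
Step 3. [r6c3∈{3,4,9}] row 6 places 4 nowhere but r6c3, so r6c3=4.
Step 4. [r3c1∈{2,5,6}] 6 has one home in col 1: r3c1, so r3c1=6.
Step 5. [r2c9∈{2,3,6,8}] r2c9 is the only open cell in row 2 admitting 8 ⇒ r2c9=8.
Step 6. [r4c9∈{3,6,7,9}] r4c9 is the only open cell in col 9 admitting 6, so r4c9=6.
Step 7. [r9c1∈{3,4,5,9}] col 1 places 5 nowhere but r9c1 ⇒ r9c1=5.
Step 8. [r2c7∈{2,3,5}] across col 7, 5 lands solely at r2c7. So r2c7=5.
Step 9. [r8c1∈{2,3,4,9}] row 8 places 2 nowhere but r8c1 ⇒ r8c1=2.
Step 10. [r7c1∈{3,4,9}] 4 has one home in col 1: r7c1. So r7c1=4.
Step 11. [r8c5∈{3,6,7,9}] r8c5 is the only open cell in row 8 admitting 6 ⇒ r8c5=6.
Step 12. [r2c8∈{3,6}] the triple r2c3,r2c5,r2c6 in row 2 confines {2,3,7} to those cells, so r2c8≠3.
Step 13. [r5c6∈{1,2,3,7,9}] r4c4 and r5c4 in box 5 both hold exactly {3,7}; those values are spoken for. So r5c6≠7.
Step 14. [r8c8∈{3,4,7,9}] r7c9 and r8c7 in box 9 both hold exactly {3,9}; those values are spoken for, so r8c8≠9.
Step 15. [r3c9∈{1,2,4,9}] within box 2, every 4-candidate lies in row 3. So r3c9≠4.
Step 16. [r5c6∈{1,2,3,9}] r4c4 and r5c4 in box 5 both hold exactly {3,7}; those values are spoken for ⇒ r5c6≠3.
Step 17. [r5c2∈{1}] nothing but 1 survives at r5c2, so r5c2=1.
Step 18. [r3c8∈{1,4,9}] 4 in box 2 is pinned to row 3, so r3c8≠4.
Step 19. [r1c5∈{1,2,3,7}] 3 in box 3 is pinned to row 1. So r1c5≠3.
Step 20. [r8c4∈{3,4,7}] r4c4 and r5c4 in col 4 both hold exactly {3,7}; those values are spoken for. So r8c4≠7.
Step 21. [r6c5∈{1,2,3,9}] box 5 has a naked pair {3,7} at r4c4 and r5c4, so r6c5≠3.
Step 22. [r3c4∈{4,8}] the triple r4c4,r5c4,r8c4 in col 4 confines {3,4,7} to those cells, so r3c4≠4.
Step 23. [r8c4∈{3,4}] 4 has one home in col 4: r8c4, so r8c4=4.
Step 24. [r3c6∈{1,2,4}] 4 has one home in row 3: r3c6 ⇒ r3c6=4.
Step 25. [r6c6∈{1,2,3,9}] in col 6, 1 fits only at r6c6 ⇒ r6c6=1.
Step 26. [r5c9∈{2,3,7,9}] the only places for 3 in row 6 are inside box 6 ⇒ r5c9≠3.
Step 27. [r9c9∈{1,3,4,7,9}] r7c9 and r8c7 in box 9 both hold exactly {3,9}; those values are spoken for ⇒ r9c9≠9.
Step 28. [r9c9∈{1,3,4,7}] row 9 has a naked triple {3,7,9} across r9c3, r9c5, r9c6, so r9c9≠7.
Step 29. [r5c9∈{2,7,9}] col 9 places 7 nowhere but r5c9. So r5c9=7.
Step 30. [r5c6∈{2,9}] 2 has one home in row 5: r5c6, so r5c6=2.
Step 31. [r6c5∈{9}] r6c5 is down to just 9, so r6c5=9.
Step 32. [r4c8∈{3,9}] in box 6, 9 fits only at r4c8, so r4c8=9.
Step 33. [r3c8∈{1}] r3c8 has the single candidate 1, so r3c8=1.
Step 34. [r3c5∈{2}] r3c5 has the single candidate 2, so r3c5=2.
Step 35. [r8c7∈{3,9}] in col 7, 9 fits only at r8c7. So r8c7=9.
Step 36. [r7c9∈{3}] nothing but 3 survives at r7c9. So r7c9=3.
Step 37. [r8c6∈{3,7}] row 8 places 3 nowhere but r8c6. So r8c6=3.
Step 38. [r2c6∈{7}] nothing but 7 survives at r2c6, so r2c6=7.
Step 39. [r1c8∈{3,4}] in col 8, 3 fits only at r1c8 ⇒ r1c8=3.
Step 40. [r1c7∈{2}] r1c7's peers cover all but 2. So r1c7=2.
Step 41. [r5c4∈{3}] r5c4 is down to just 3. So r5c4=3.
Step 42. [r9c8∈{4,7}] in col 8, 4 fits only at r9c8, so r9c8=4.
Step 43. [r7c3∈{9}] r7c3's peers cover all but 9. So r7c3=9.
Step 44. [r2c8∈{6}] r2c8's peers cover all but 6 ⇒ r2c8=6.
Step 45. [r9c6∈{9}] r9c6's peers cover all but 9, so r9c6=9.
Step 46. [r1c5∈{1}] r1c5 has the single candidate 1 ⇒ r1c5=1.
Step 47. [r9c3∈{3}] r9c3 is down to just 3 ⇒ r9c3=3.
Step 48. [r3c4∈{8}] nothing but 8 survives at r3c4. So r3c4=8.
Step 49. [r9c5∈{7}] only 7 remains possible at r9c5 ⇒ r9c5=7.
Step 50. [r3c9∈{9}] nothing but 9 survives at r3c9 ⇒ r3c9=9.
Step 51. [r2c3∈{2}] r2c3 is down to just 2, so r2c3=2.
Step 52. [r3c3∈{5}] r3c3 has the single candidate 5, so r3c3=5.
Step 53. [r4c4∈{7}] r4c4 has the single candidate 7 ⇒ r4c4=7.
Step 54. [r6c9∈{2}] r6c9 is down to just 2, so r6c9=2.
Step 55. [r6c7∈{3}] nothing but 3 survives at r6c7, so r6c7=3.
Step 56. [r1c9∈{4}] r1c9's peers cover all but 4. So r1c9=4.
Step 57. [r5c1∈{9}] r5c1 is down to just 9 ⇒ r5c1=9.
Step 58. [r8c8∈{7}] r8c8 is down to just 7. So r8c8=7.
Step 59. [r1c3∈{7}] r1c3 has the single candidate 7, so r1c3=7.
Step 60. [r9c9∈{1}] nothing but 1 survives at r9c9. So r9c9=1.
Step 61. [r2c5∈{3}] nothing but 3 survives at r2c5, so r2c5=3.
Step 62. [r4c1∈{3}] r4c1 has the single candidate 3, so r4c1=3.

Answer: 8 9 7 5 1 6 2 3 4 / 1 4 2 9 3 7 5 6 8 / 6 3 5 8 2 4 7 1 9 / 3 2 8 7 4 5 1 9 6 / 9 1 6 3 8 2 4 5 7 / 7 5 4 6 9 1 3 8 2 / 4 7 9 1 5 8 6 2 3 / 2 8 1 4 6 3 9 7 5 / 5 6 3 2 7 9 8 4 1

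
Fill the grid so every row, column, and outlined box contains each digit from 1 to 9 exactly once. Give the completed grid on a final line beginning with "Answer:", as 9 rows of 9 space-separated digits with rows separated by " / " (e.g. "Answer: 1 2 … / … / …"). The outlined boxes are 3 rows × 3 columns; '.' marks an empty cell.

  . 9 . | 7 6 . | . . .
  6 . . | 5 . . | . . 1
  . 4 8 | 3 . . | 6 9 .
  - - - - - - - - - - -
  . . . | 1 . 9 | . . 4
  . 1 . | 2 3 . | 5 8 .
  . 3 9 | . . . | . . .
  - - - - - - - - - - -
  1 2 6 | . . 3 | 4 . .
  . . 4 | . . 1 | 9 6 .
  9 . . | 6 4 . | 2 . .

Step 1. [r5c3∈{7}] r5c3 has the single candidate 7 ⇒ r5c3=7.
Step 2. [r8c4∈{8}] nothing but 8 survives at r8c4, so r8c4=8.
Step 3. [r3c6∈{2}] r3c6 has the single candidate 2 ⇒ r3c6=2.
Step 4. [r2c2∈{7}] r2c2's peers cover all but 7, so r2c2=7.
Step 5. [r3c1∈{5}] only 5 remains possible at r3c1. So r3c1=5.
Step 6. [r8c2∈{5}] nothing but 5 survives at r8c2. So r8c2=5.
Step 7. [r9c3∈{3}] r9c3's peers cover all but 3, so r9c3=3.
Step 8. [r2c3∈{2}] nothing but 2 survives at r2c3, so r2c3=2.
Step 9. [r7c9∈{5,7,8}] 8 has one home in row 7: r7c9, so r7c9=8.
Step 10. [r1c1∈{3}] nothing but 3 survives at r1c1 ⇒ r1c1=3.
Step 11. [r6c4∈{4}] r6c4 is down to just 4, so r6c4=4.
Step 12. [r9c8∈{1,5,7}] 1 has one home in row 9: r9c8 ⇒ r9c8=1.
Step 13. [r3c9∈{7}] nothing but 7 survives at r3c9, so r3c9=7.
Step 14. [r9c6∈{5,7}] row 9 places 7 nowhere but r9c6, so r9c6=7.
Step 15. [r7c5∈{5,9}] in box 8, 5 fits only at r7c5 ⇒ r7c5=5.
Step 16. [r1c8∈{2,4,5}] 5 has one home in col 8: r1c8. So r1c8=5.
Step 17. [r2c8∈{3,4}] in col 8, 4 fits only at r2c8, so r2c8=4.
Step 18. [r2c6∈{8}] nothing but 8 survives at r2c6 ⇒ r2c6=8.
Step 19. [r4c8∈{2,3,7}] col 8 places 3 nowhere but r4c8. So r4c8=3.
Step 20. [r4c7∈{7}] r4c7's peers cover all but 7 ⇒ r4c7=7.
Step 21. [r4c5∈{8}] only 8 remains possible at r4c5. So r4c5=8.
Step 22. [r5c6∈{6}] nothing but 6 survives at r5c6. So r5c6=6.
Step 23. [r6c8∈{2}] r6c8 has the single candidate 2, so r6c8=2.
Step 24. [r1c3∈{1}] r1c3's peers cover all but 1 ⇒ r1c3=1.
Step 25. [r7c8∈{7}] r7c8 has the single candidate 7 ⇒ r7c8=7.
Step 26. [r9c2∈{8}] r9c2 is down to just 8 ⇒ r9c2=8.
Step 27. [r7c4∈{9}] nothing but 9 survives at r7c4 ⇒ r7c4=9.
Step 28. [r6c9∈{6}] nothing but 6 survives at r6c9. So r6c9=6.
Step 29. [r6c7∈{1}] r6c7 has the single candidate 1, so r6c7=1.
Step 30. [r4c1∈{2}] r4c1's peers cover all but 2, so r4c1=2.
Step 31. [r5c9∈{9}] nothing but 9 survives at r5c9, so r5c9=9.
Step 32. [r2c7∈{3}] r2c7 is down to just 3. So r2c7=3.
Step 33. [r1c9∈{2}] r1c9's peers cover all but 2. So r1c9=2.
Step 34. [r4c3∈{5}] only 5 remains possible at r4c3 ⇒ r4c3=5.
Step 35. [r4c2∈{6}] nothing but 6 survives at r4c2 ⇒ r4c2=6.
Step 36. [r1c7∈{8}] only 8 remains possible at r1c7 ⇒ r1c7=8.
Step 37. [r6c1∈{8}] nothing but 8 survives at r6c1 ⇒ r6c1=8.
Step 38. [r9c9∈{5}] r9c9 has the single candidate 5. So r9c9=5.
Step 39. [r8c9∈{3}] r8c9 is down to just 3, so r8c9=3.
Step 40. [r8c5∈{2}] only 2 remains possible at r8c5. So r8c5=2.
Step 41. [r2c5∈{9}] r2c5's peers cover all but 9, so r2c5=9.
Step 42. [r5c1∈{4}] r5c1 is down to just 4. So r5c1=4.
Step 43. [r8c1∈{7}] r8c1 is down to just 7. So r8c1=7.
Step 44. [r1c6∈{4}] r1c6 is down to just 4 ⇒ r1c6=4.
Step 45. [r6c5∈{7}] r6c5 is down to just 7 ⇒ r6c5=7.
Step 46. [r3c5∈{1}] r3c5 has the single candidate 1. So r3c5=1.
Step 47. [r6c6∈{5}] only 5 remains possible at r6c6. So r6c6=5.

Answer: 3 9 1 7 6 4 8 5 2 / 6 7 2 5 9 8 3 4 1 / 5 4 8 3 1 2 6 9 7 / 2 6 5 1 8 9 7 3 4 / 4 1 7 2 3 6 5 8 9 / 8 3 9 4 7 5 1 2 6 / 1 2 6 9 5 3 4 7 8 / 7 5 4 8 2 1 9 6 3 / 9 8 3 6 4 7 2 1 5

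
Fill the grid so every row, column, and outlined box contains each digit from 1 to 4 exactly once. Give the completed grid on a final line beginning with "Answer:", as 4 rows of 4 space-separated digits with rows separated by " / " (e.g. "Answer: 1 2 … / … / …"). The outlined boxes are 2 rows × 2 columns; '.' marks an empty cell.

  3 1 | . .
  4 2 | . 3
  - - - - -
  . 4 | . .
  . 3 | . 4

Step 1. [r3c4∈{1,2}] col 4 places 1 nowhere but r3c4 ⇒ r3c4=1.
Step 2. [r4c3∈{2}] r4c3's peers cover all but 2. So r4c3=2.
Step 3. [r3c1∈{2}] only 2 remains possible at r3c1. So r3c1=2.
Step 4. [r3c3∈{3}] r3c3's peers cover all but 3 ⇒ r3c3=3.
Step 5. [r2c3∈{1}] r2c3 has the single candidate 1, so r2c3=1.
Step 6. [r1c4∈{2}] nothing but 2 survives at r1c4 ⇒ r1c4=2.
Step 7. [r4c1∈{1}] nothing but 1 survives at r4c1 ⇒ r4c1=1.
Step 8. [r1c3∈{4}] only 4 remains possible at r1c3 ⇒ r1c3=4.

Answer: 3 1 4 2 / 4 2 1 3 / 2 4 3 1 / 1 3 2 4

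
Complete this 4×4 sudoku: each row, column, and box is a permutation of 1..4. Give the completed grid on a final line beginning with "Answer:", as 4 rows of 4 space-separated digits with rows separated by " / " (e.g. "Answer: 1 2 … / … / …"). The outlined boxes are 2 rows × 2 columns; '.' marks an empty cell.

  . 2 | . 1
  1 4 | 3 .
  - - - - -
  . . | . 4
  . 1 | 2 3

Step 1. [r1c1∈{3}] nothing but 3 survives at r1c1. So r1c1=3.
Step 2. [r3c2∈{3}] r3c2 has the single candidate 3, so r3c2=3.
Step 3. [r4c1∈{4}] r4c1's peers cover all but 4. So r4c1=4.
Step 4. [r1c3∈{4}] r1c3 has the single candidate 4 ⇒ r1c3=4.
Step 5. [r3c1∈{2}] nothing but 2 survives at r3c1, so r3c1=2.
Step 6. [r2c4∈{2}] r2c4 is down to just 2 ⇒ r2c4=2.
Step 7. [r3c3∈{1}] r3c3's peers cover all but 1, so r3c3=1.

Answer: 3 2 4 1 / 1 4 3 2 / 2 3 1 4 / 4 1 2 3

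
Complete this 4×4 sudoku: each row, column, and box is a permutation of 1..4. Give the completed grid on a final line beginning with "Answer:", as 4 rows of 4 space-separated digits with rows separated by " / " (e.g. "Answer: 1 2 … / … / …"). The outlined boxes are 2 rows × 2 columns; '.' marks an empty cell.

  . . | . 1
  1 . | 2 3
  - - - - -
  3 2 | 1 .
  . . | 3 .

Step 1. [r4c1∈{4}] r4c1 has the single candidate 4, so r4c1=4.
Step 2. [r2c2∈{4}] nothing but 4 survives at r2c2 ⇒ r2c2=4.
Step 3. [r1c3∈{4}] only 4 remains possible at r1c3. So r1c3=4.
Step 4. [r3c4∈{4}] r3c4 has the single candidate 4 ⇒ r3c4=4.
Step 5. [r1c1∈{2}] nothing but 2 survives at r1c1 ⇒ r1c1=2.
Step 6. [r4c4∈{2}] r4c4 is down to just 2 ⇒ r4c4=2.
Step 7. [r1c2∈{3}] nothing but 3 survives at r1c2, so r1c2=3.
Step 8. [r4c2∈{1}] only 1 remains possible at r4c2 ⇒ r4c2=1.

Answer: 2 3 4 1 / 1 4 2 3 / 3 2 1 4 / 4 1 3 2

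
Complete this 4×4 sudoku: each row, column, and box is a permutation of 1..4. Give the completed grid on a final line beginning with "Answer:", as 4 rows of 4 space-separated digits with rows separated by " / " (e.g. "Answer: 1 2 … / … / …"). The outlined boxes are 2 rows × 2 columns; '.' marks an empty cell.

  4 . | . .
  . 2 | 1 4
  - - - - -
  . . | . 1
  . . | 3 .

Step 1. [r4c4∈{2}] nothing but 2 survives at r4c4, so r4c4=2.
Step 2. [r1c2∈{1,3}] 1 has one home in row 1: r1c2. So r1c2=1.
Step 3. [r3c2∈{3,4}] across col 2, 3 lands solely at r3c2. So r3c2=3.
Step 4. [r4c1∈{1}] r4c1 is down to just 1 ⇒ r4c1=1.
Step 5. [r1c3∈{2}] r1c3's peers cover all but 2 ⇒ r1c3=2.
Step 6. [r1c4∈{3}] r1c4 is down to just 3. So r1c4=3.
Step 7. [r3c1∈{2}] r3c1 has the single candidate 2, so r3c1=2.
Step 8. [r4c2∈{4}] r4c2 is down to just 4 ⇒ r4c2=4.
Step 9. [r3c3∈{4}] r3c3 is down to just 4, so r3c3=4.
Step 10. [r2c1∈{3}] r2c1 has the single candidate 3, so r2c1=3.

Answer: 4 1 2 3 / 3 2 1 4 / 2 3 4 1 / 1 4 3 2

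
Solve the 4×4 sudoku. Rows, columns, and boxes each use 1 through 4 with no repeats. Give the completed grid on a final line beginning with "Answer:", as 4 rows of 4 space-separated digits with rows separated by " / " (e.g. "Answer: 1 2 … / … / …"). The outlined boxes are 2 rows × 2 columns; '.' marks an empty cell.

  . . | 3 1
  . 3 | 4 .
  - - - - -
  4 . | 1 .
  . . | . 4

Step 1. [r3c2∈{2}] r3c2's peers cover all but 2, so r3c2=2.
Step 2. [r2c1∈{1,2}] r2c1 is the only open cell in row 2 admitting 1. So r2c1=1.
Step 3. [r4c1∈{3}] r4c1's peers cover all but 3. So r4c1=3.
Step 4. [r1c1∈{2}] r1c1 has the single candidate 2. So r1c1=2.
Step 5. [r1c2∈{4}] r1c2 has the single candidate 4, so r1c2=4.
Step 6. [r4c3∈{2}] only 2 remains possible at r4c3 ⇒ r4c3=2.
Step 7. [r2c4∈{2}] r2c4 is down to just 2. So r2c4=2.
Step 8. [r4c2∈{1}] only 1 remains possible at r4c2, so r4c2=1.
Step 9. [r3c4∈{3}] r3c4's peers cover all but 3 ⇒ r3c4=3.

Answer: 2 4 3 1 / 1 3 4 2 / 4 2 1 3 / 3 1 2 4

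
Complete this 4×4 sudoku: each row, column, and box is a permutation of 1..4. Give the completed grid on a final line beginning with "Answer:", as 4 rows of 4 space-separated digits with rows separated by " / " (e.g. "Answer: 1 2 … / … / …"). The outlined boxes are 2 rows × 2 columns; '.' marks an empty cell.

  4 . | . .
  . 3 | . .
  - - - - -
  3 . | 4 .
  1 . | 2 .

Step 1. [r2c3∈{1}] r2c3's peers cover all but 1 ⇒ r2c3=1.
Step 2. [r2c1∈{2}] only 2 remains possible at r2c1 ⇒ r2c1=2.
Step 3. [r4c4∈{3}] nothing but 3 survives at r4c4. So r4c4=3.
Step 4. [r3c2∈{2}] r3c2's peers cover all but 2, so r3c2=2.
Step 5. [r1c3∈{3}] r1c3 is down to just 3. So r1c3=3.
Step 6. [r3c4∈{1}] r3c4 is down to just 1, so r3c4=1.
Step 7. [r1c2∈{1}] nothing but 1 survives at r1c2 ⇒ r1c2=1.
Step 8. [r4c2∈{4}] r4c2 has the single candidate 4 ⇒ r4c2=4.
Step 9. [r2c4∈{4}] r2c4's peers cover all but 4 ⇒ r2c4=4.
Step 10. [r1c4∈{2}] r1c4 has the single candidate 2 ⇒ r1c4=2.

Answer: 4 1 3 2 / 2 3 1 4 / 3 2 4 1 / 1 4 2 3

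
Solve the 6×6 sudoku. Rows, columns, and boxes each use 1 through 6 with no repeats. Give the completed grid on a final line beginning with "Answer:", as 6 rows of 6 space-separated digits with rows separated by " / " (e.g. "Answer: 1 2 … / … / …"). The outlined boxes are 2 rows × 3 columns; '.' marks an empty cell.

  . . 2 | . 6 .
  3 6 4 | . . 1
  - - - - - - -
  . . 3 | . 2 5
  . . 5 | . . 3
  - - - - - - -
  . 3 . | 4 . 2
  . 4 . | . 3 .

Step 1. [r3c2∈{1}] r3c2's peers cover all but 1, so r3c2=1.
Step 2. [r6c1∈{1,2,5,6}] row 6 places 2 nowhere but r6c1 ⇒ r6c1=2.
Step 3. [r6c4∈{1,5,6}] row 6 places 5 nowhere but r6c4. So r6c4=5.
Step 4. [r6c3∈{1,6}] row 6 places 1 nowhere but r6c3. So r6c3=1.
Step 5. [r4c5∈{1,4}] col 5 places 4 nowhere but r4c5. So r4c5=4.
Step 6. [r4c1∈{6}] r4c1 has the single candidate 6. So r4c1=6.
Step 7. [r1c1∈{1,5}] in row 1, 1 fits only at r1c1 ⇒ r1c1=1.
Step 8. [r3c1∈{4}] r3c1's peers cover all but 4, so r3c1=4.
Step 9. [r5c1∈{5}] r5c1 has the single candidate 5. So r5c1=5.
Step 10. [r4c4∈{1}] r4c4 is down to just 1, so r4c4=1.
Step 11. [r4c2∈{2}] r4c2 has the single candidate 2 ⇒ r4c2=2.
Step 12. [r5c5∈{1}] r5c5's peers cover all but 1, so r5c5=1.
Step 13. [r1c6∈{4}] nothing but 4 survives at r1c6, so r1c6=4.
Step 14. [r1c4∈{3}] r1c4 has the single candidate 3 ⇒ r1c4=3.
Step 15. [r6c6∈{6}] r6c6 is down to just 6 ⇒ r6c6=6.
Step 16. [r2c5∈{5}] r2c5 is down to just 5, so r2c5=5.
Step 17. [r1c2∈{5}] nothing but 5 survives at r1c2 ⇒ r1c2=5.
Step 18. [r5c3∈{6}] r5c3 has the single candidate 6, so r5c3=6.
Step 19. [r3c4∈{6}] nothing but 6 survives at r3c4 ⇒ r3c4=6.
Step 20. [r2c4∈{2}] nothing but 2 survives at r2c4, so r2c4=2.

Answer: 1 5 2 3 6 4 / 3 6 4 2 5 1 / 4 1 3 6 2 5 / 6 2 5 1 4 3 / 5 3 6 4 1 2 / 2 4 1 5 3 6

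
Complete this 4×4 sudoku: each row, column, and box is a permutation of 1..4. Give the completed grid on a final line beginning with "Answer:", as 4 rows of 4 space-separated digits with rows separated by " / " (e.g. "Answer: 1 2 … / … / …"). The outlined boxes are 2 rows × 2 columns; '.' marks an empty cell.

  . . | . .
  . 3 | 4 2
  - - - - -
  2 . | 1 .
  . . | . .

Step 1. [r3c2∈{4}] r3c2 is down to just 4 ⇒ r3c2=4.
Step 2. [r1c4∈{1,3}] across col 4, 1 lands solely at r1c4 ⇒ r1c4=1.
Step 3. [r4c1∈{1,3}] in col 1, 3 fits only at r4c1, so r4c1=3.
Step 4. [r1c2∈{2}] r1c2 has the single candidate 2. So r1c2=2.
Step 5. [r4c4∈{4}] r4c4's peers cover all but 4, so r4c4=4.
Step 6. [r3c4∈{3}] r3c4's peers cover all but 3. So r3c4=3.
Step 7. [r4c2∈{1}] r4c2 has the single candidate 1. So r4c2=1.
Step 8. [r1c3∈{3}] nothing but 3 survives at r1c3, so r1c3=3.
Step 9. [r1c1∈{4}] nothing but 4 survives at r1c1. So r1c1=4.
Step 10. [r4c3∈{2}] r4c3's peers cover all but 2, so r4c3=2.
Step 11. [r2c1∈{1}] r2c1 is down to just 1. So r2c1=1.

Answer: 4 2 3 1 / 1 3 4 2 / 2 4 1 3 / 3 1 2 4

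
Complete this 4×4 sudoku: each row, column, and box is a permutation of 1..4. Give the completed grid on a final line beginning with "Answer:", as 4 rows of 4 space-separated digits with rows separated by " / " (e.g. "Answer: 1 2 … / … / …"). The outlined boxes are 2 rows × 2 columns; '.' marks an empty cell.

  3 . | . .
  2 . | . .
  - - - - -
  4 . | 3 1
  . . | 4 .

Step 1. [r2c3∈{1}] r2c3 has the single candidate 1 ⇒ r2c3=1.
Step 2. [r4c2∈{1,2,3}] in row 4, 3 fits only at r4c2 ⇒ r4c2=3.
Step 3. [r2c2∈{4}] only 4 remains possible at r2c2, so r2c2=4.
Step 4. [r4c4∈{2}] r4c4 has the single candidate 2, so r4c4=2.
Step 5. [r1c2∈{1}] r1c2 is down to just 1, so r1c2=1.
Step 6. [r4c1∈{1}] only 1 remains possible at r4c1, so r4c1=1.
Step 7. [r1c4∈{4}] nothing but 4 survives at r1c4 ⇒ r1c4=4.
Step 8. [r2c4∈{3}] nothing but 3 survives at r2c4, so r2c4=3.
Step 9. [r3c2∈{2}] r3c2's peers cover all but 2, so r3c2=2.
Step 10. [r1c3∈{2}] r1c3 is down to just 2 ⇒ r1c3=2.

Answer: 3 1 2 4 / 2 4 1 3 / 4 2 3 1 / 1 3 4 2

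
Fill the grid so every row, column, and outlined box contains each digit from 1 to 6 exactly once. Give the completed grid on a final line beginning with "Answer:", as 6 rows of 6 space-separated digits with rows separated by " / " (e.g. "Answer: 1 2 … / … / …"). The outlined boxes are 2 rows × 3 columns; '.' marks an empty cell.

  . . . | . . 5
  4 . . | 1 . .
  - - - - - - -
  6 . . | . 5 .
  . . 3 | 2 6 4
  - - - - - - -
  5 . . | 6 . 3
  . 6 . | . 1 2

Step 1. [r1c1∈{1,2,3}] r1c1 is the only open cell in col 1 admitting 2, so r1c1=2.
Step 2. [r5c5∈{4}] nothing but 4 survives at r5c5 ⇒ r5c5=4.
Step 3. [r1c5∈{3}] r1c5's peers cover all but 3 ⇒ r1c5=3.
Step 4. [r1c2∈{1}] nothing but 1 survives at r1c2, so r1c2=1.
Step 5. [r5c2∈{2}] r5c2 is down to just 2, so r5c2=2.
Step 6. [r2c3∈{5,6}] 5 has one home in col 3: r2c3 ⇒ r2c3=5.
Step 7. [r3c3∈{1,2,4}] r3c3 is the only open cell in row 3 admitting 2 ⇒ r3c3=2.
Step 8. [r3c2∈{4}] r3c2's peers cover all but 4 ⇒ r3c2=4.
Step 9. [r6c3∈{4}] r6c3's peers cover all but 4 ⇒ r6c3=4.
Step 10. [r1c3∈{6}] r1c3 has the single candidate 6 ⇒ r1c3=6.
Step 11. [r3c4∈{3}] r3c4's peers cover all but 3, so r3c4=3.
Step 12. [r5c3∈{1}] r5c3's peers cover all but 1 ⇒ r5c3=1.
Step 13. [r3c6∈{1}] r3c6 is down to just 1 ⇒ r3c6=1.
Step 14. [r6c4∈{5}] r6c4 is down to just 5. So r6c4=5.
Step 15. [r4c1∈{1}] nothing but 1 survives at r4c1 ⇒ r4c1=1.
Step 16. [r2c6∈{6}] nothing but 6 survives at r2c6, so r2c6=6.
Step 17. [r1c4∈{4}] nothing but 4 survives at r1c4, so r1c4=4.
Step 18. [r2c2∈{3}] r2c2 is down to just 3. So r2c2=3.
Step 19. [r6c1∈{3}] nothing but 3 survives at r6c1 ⇒ r6c1=3.
Step 20. [r4c2∈{5}] nothing but 5 survives at r4c2. So r4c2=5.
Step 21. [r2c5∈{2}] nothing but 2 survives at r2c5, so r2c5=2.

Answer: 2 1 6 4 3 5 / 4 3 5 1 2 6 / 6 4 2 3 5 1 / 1 5 3 2 6 4 / 5 2 1 6 4 3 / 3 6 4 5 1 2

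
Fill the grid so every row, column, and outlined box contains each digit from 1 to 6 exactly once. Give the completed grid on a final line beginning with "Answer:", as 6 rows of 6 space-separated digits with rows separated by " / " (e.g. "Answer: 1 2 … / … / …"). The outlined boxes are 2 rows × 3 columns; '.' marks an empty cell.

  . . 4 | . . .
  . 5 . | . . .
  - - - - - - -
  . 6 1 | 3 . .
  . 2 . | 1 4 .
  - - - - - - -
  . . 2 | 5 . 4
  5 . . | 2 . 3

Step 1. [r1c4∈{6}] r1c4 has the single candidate 6 ⇒ r1c4=6.
Step 2. [r4c1∈{3}] r4c1 is down to just 3, so r4c1=3.
Step 3. [r2c3∈{3,6}] r2c3 is the only open cell in col 3 admitting 3 ⇒ r2c3=3.
Step 4. [r1c2∈{1}] nothing but 1 survives at r1c2, so r1c2=1.
Step 5. [r1c1∈{2}] nothing but 2 survives at r1c1, so r1c1=2.
Step 6. [r6c5∈{1,6}] row 6 places 1 nowhere but r6c5 ⇒ r6c5=1.
Step 7. [r1c6∈{5}] r1c6 has the single candidate 5. So r1c6=5.
Step 8. [r2c5∈{2}] only 2 remains possible at r2c5, so r2c5=2.
Step 9. [r6c3∈{6}] nothing but 6 survives at r6c3 ⇒ r6c3=6.
Step 10. [r5c2∈{3}] nothing but 3 survives at r5c2. So r5c2=3.
Step 11. [r6c2∈{4}] r6c2's peers cover all but 4. So r6c2=4.
Step 12. [r1c5∈{3}] nothing but 3 survives at r1c5 ⇒ r1c5=3.
Step 13. [r5c5∈{6}] nothing but 6 survives at r5c5 ⇒ r5c5=6.
Step 14. [r4c6∈{6}] r4c6 is down to just 6. So r4c6=6.
Step 15. [r4c3∈{5}] r4c3 is down to just 5 ⇒ r4c3=5.
Step 16. [r3c1∈{4}] r3c1 has the single candidate 4, so r3c1=4.
Step 17. [r3c6∈{2}] r3c6's peers cover all but 2, so r3c6=2.
Step 18. [r2c6∈{1}] nothing but 1 survives at r2c6, so r2c6=1.
Step 19. [r3c5∈{5}] r3c5 has the single candidate 5, so r3c5=5.
Step 20. [r2c4∈{4}] r2c4's peers cover all but 4. So r2c4=4.
Step 21. [r5c1∈{1}] only 1 remains possible at r5c1 ⇒ r5c1=1.
Step 22. [r2c1∈{6}] nothing but 6 survives at r2c1 ⇒ r2c1=6.

Answer: 2 1 4 6 3 5 / 6 5 3 4 2 1 / 4 6 1 3 5 2 / 3 2 5 1 4 6 / 1 3 2 5 6 4 / 5 4 6 2 1 3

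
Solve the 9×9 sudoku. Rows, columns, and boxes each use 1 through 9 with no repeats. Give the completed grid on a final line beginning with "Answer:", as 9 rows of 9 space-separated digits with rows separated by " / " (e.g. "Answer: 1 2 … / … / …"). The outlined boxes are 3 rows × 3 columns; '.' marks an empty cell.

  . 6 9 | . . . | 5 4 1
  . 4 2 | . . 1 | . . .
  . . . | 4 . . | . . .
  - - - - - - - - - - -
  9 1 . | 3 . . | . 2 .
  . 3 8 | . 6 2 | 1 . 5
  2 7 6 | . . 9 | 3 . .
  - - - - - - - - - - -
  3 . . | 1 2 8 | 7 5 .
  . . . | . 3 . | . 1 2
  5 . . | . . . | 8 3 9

Step 1. [r5c4∈{7}] r5c4's peers cover all but 7. So r5c4=7.
Step 2. [r6c8∈{8}] r6c8's peers cover all but 8, so r6c8=8.
Step 3. [r8c1∈{4,6,7,8}] col 1 places 6 nowhere but r8c1 ⇒ r8c1=6.
Step 4. [r4c5∈{4,5,8}] row 4 places 8 nowhere but r4c5. So r4c5=8.
Step 5. [r1c5∈{7}] r1c5 is down to just 7, so r1c5=7.
Step 6. [r3c3∈{1,3,5,7}] in col 3, 3 fits only at r3c3. So r3c3=3.
Step 7. [r8c7∈{4}] nothing but 4 survives at r8c7, so r8c7=4.
Step 8. [r4c9∈{4,6,7}] across row 4, 7 lands solely at r4c9, so r4c9=7.
Step 9. [r6c4∈{5}] r6c4 has the single candidate 5 ⇒ r6c4=5.
Step 10. [r1c1∈{8}] r1c1 is down to just 8 ⇒ r1c1=8.
Step 11. [r2c4∈{6,8,9}] in col 4, 8 fits only at r2c4. So r2c4=8.
Step 12. [r3c6∈{5,6}] r3c6 is the only open cell in box 2 admitting 6 ⇒ r3c6=6.
Step 13. [r2c8∈{6,7,9}] in col 8, 6 fits only at r2c8 ⇒ r2c8=6.
Step 14. [r9c5∈{4}] r9c5 has the single candidate 4, so r9c5=4.
Step 15. [r2c7∈{9}] r2c7 has the single candidate 9. So r2c7=9.
Step 16. [r9c6∈{7}] r9c6's peers cover all but 7. So r9c6=7.
Step 17. [r2c1∈{7}] r2c1's peers cover all but 7, so r2c1=7.
Step 18. [r7c3∈{4}] only 4 remains possible at r7c3 ⇒ r7c3=4.
Step 19. [r8c2∈{8,9}] 8 has one home in row 8: r8c2 ⇒ r8c2=8.
Step 20. [r3c2∈{5}] r3c2's peers cover all but 5. So r3c2=5.
Step 21. [r3c8∈{7}] r3c8's peers cover all but 7, so r3c8=7.
Step 22. [r8c4∈{9}] nothing but 9 survives at r8c4 ⇒ r8c4=9.
Step 23. [r6c9∈{4}] r6c9 has the single candidate 4. So r6c9=4.
Step 24. [r3c1∈{1}] r3c1's peers cover all but 1, so r3c1=1.
Step 25. [r2c9∈{3}] r2c9 is down to just 3, so r2c9=3.
Step 26. [r9c2∈{2}] nothing but 2 survives at r9c2, so r9c2=2.
Step 27. [r4c3∈{5}] only 5 remains possible at r4c3. So r4c3=5.
Step 28. [r1c6∈{3}] nothing but 3 survives at r1c6 ⇒ r1c6=3.
Step 29. [r5c1∈{4}] r5c1 is down to just 4 ⇒ r5c1=4.
Step 30. [r4c7∈{6}] only 6 remains possible at r4c7, so r4c7=6.
Step 31. [r5c8∈{9}] nothing but 9 survives at r5c8. So r5c8=9.
Step 32. [r9c3∈{1}] r9c3 is down to just 1 ⇒ r9c3=1.
Step 33. [r3c9∈{8}] r3c9 has the single candidate 8. So r3c9=8.
Step 34. [r3c7∈{2}] only 2 remains possible at r3c7, so r3c7=2.
Step 35. [r6c5∈{1}] r6c5 has the single candidate 1, so r6c5=1.
Step 36. [r7c9∈{6}] r7c9 is down to just 6 ⇒ r7c9=6.
Step 37. [r1c4∈{2}] r1c4 is down to just 2 ⇒ r1c4=2.
Step 38. [r3c5∈{9}] nothing but 9 survives at r3c5, so r3c5=9.
Step 39. [r2c5∈{5}] r2c5 has the single candidate 5, so r2c5=5.
Step 40. [r8c3∈{7}] r8c3 has the single candidate 7, so r8c3=7.
Step 41. [r9c4∈{6}] r9c4 is down to just 6. So r9c4=6.
Step 42. [r8c6∈{5}] nothing but 5 survives at r8c6 ⇒ r8c6=5.
Step 43. [r7c2∈{9}] r7c2's peers cover all but 9, so r7c2=9.
Step 44. [r4c6∈{4}] r4c6 has the single candidate 4. So r4c6=4.

Answer: 8 6 9 2 7 3 5 4 1 / 7 4 2 8 5 1 9 6 3 / 1 5 3 4 9 6 2 7 8 / 9 1 5 3 8 4 6 2 7 / 4 3 8 7 6 2 1 9 5 / 2 7 6 5 1 9 3 8 4 / 3 9 4 1 2 8 7 5 6 / 6 8 7 9 3 5 4 1 2 / 5 2 1 6 4 7 8 3 9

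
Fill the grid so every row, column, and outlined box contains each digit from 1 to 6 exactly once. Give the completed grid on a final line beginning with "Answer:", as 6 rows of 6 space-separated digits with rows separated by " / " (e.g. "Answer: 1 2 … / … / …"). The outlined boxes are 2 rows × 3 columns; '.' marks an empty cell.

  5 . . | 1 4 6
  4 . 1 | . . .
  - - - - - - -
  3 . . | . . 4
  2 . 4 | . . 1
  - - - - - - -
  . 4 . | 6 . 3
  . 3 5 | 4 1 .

Step 1. [r5c5∈{2,5}] row 5 places 5 nowhere but r5c5. So r5c5=5.
Step 2. [r2c2∈{2,6}] r2c2 is the only open cell in row 2 admitting 6 ⇒ r2c2=6.
Step 3. [r4c2∈{5}] nothing but 5 survives at r4c2 ⇒ r4c2=5.
Step 4. [r2c6∈{2,5}] 5 has one home in col 6: r2c6 ⇒ r2c6=5.
Step 5. [r4c4∈{3}] r4c4 has the single candidate 3, so r4c4=3.
Step 6. [r2c4∈{2}] r2c4's peers cover all but 2. So r2c4=2.
Step 7. [r5c3∈{2}] r5c3 is down to just 2, so r5c3=2.
Step 8. [r3c3∈{6}] only 6 remains possible at r3c3. So r3c3=6.
Step 9. [r6c6∈{2}] r6c6 is down to just 2, so r6c6=2.
Step 10. [r4c5∈{6}] nothing but 6 survives at r4c5. So r4c5=6.
Step 11. [r1c3∈{3}] r1c3 has the single candidate 3 ⇒ r1c3=3.
Step 12. [r1c2∈{2}] only 2 remains possible at r1c2. So r1c2=2.
Step 13. [r5c1∈{1}] r5c1 has the single candidate 1 ⇒ r5c1=1.
Step 14. [r3c2∈{1}] only 1 remains possible at r3c2 ⇒ r3c2=1.
Step 15. [r3c5∈{2}] only 2 remains possible at r3c5, so r3c5=2.
Step 16. [r6c1∈{6}] r6c1 is down to just 6, so r6c1=6.
Step 17. [r2c5∈{3}] r2c5's peers cover all but 3 ⇒ r2c5=3.
Step 18. [r3c4∈{5}] nothing but 5 survives at r3c4 ⇒ r3c4=5.

Answer: 5 2 3 1 4 6 / 4 6 1 2 3 5 / 3 1 6 5 2 4 / 2 5 4 3 6 1 / 1 4 2 6 5 3 / 6 3 5 4 1 2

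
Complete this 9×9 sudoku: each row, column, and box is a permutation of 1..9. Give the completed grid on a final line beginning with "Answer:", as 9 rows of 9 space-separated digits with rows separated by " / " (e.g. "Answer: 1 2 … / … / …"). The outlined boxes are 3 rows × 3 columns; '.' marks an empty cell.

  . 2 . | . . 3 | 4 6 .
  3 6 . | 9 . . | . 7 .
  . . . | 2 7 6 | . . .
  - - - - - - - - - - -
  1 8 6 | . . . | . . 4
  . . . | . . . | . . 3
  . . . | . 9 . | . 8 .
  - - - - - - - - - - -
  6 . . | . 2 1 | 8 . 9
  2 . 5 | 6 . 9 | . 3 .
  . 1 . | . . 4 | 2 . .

Step 1. [r9c8∈{5}] r9c8's peers cover all but 5. So r9c8=5.
Step 2. [r7c4∈{3,5,7}] 5 has one home in row 7: r7c4 ⇒ r7c4=5.
Step 3. [r9c4∈{3,7,8}] across box 8, 7 lands solely at r9c4. So r9c4=7.
Step 4. [r8c2∈{4,7}] 4 has one home in row 8: r8c2, so r8c2=4.
Step 5. [r5c5∈{1,4,5,6,8}] across col 5, 6 lands solely at r5c5 ⇒ r5c5=6.
Step 6. [r2c5∈{1,4,5,8}] r2c5 is the only open cell in col 5 admitting 4, so r2c5=4.
Step 7. [r1c5∈{1,5,8}] in col 5, 1 fits only at r1c5. So r1c5=1.
Step 8. [r2c6∈{5,8}] r2c6 is the only open cell in box 2 admitting 5 ⇒ r2c6=5.
Step 9. [r2c7∈{1}] nothing but 1 survives at r2c7 ⇒ r2c7=1.
Step 10. [r2c3∈{8}] r2c3 has the single candidate 8 ⇒ r2c3=8.
Step 11. [r3c8∈{9}] nothing but 9 survives at r3c8 ⇒ r3c8=9.
Step 12. [r3c2∈{5}] r3c2 has the single candidate 5, so r3c2=5.
Step 13. [r5c2∈{7,9}] in col 2, 9 fits only at r5c2, so r5c2=9.
Step 14. [r8c7∈{7}] r8c7 is down to just 7 ⇒ r8c7=7.
Step 15. [r6c9∈{1,2,5,6,7}] col 9 places 7 nowhere but r6c9, so r6c9=7.
Step 16. [r3c1∈{4}] r3c1 has the single candidate 4 ⇒ r3c1=4.
Step 17. [r6c2∈{3}] r6c2 is down to just 3 ⇒ r6c2=3.
Step 18. [r5c6∈{2,7,8}] col 6 places 8 nowhere but r5c6, so r5c6=8.
Step 19. [r5c7∈{5}] r5c7 is down to just 5. So r5c7=5.
Step 20. [r9c5∈{3,8}] across box 8, 3 lands solely at r9c5 ⇒ r9c5=3.
Step 21. [r4c8∈{2}] r4c8 has the single candidate 2, so r4c8=2.
Step 22. [r5c3∈{2,4,7}] r5c3 is the only open cell in row 5 admitting 2 ⇒ r5c3=2.
Step 23. [r5c4∈{1,4}] in row 5, 4 fits only at r5c4, so r5c4=4.
Step 24. [r9c3∈{9}] r9c3 has the single candidate 9 ⇒ r9c3=9.
Step 25. [r1c3∈{7}] r1c3 has the single candidate 7 ⇒ r1c3=7.
Step 26. [r1c4∈{8}] r1c4 has the single candidate 8, so r1c4=8.
Step 27. [r6c7∈{6}] nothing but 6 survives at r6c7 ⇒ r6c7=6.
Step 28. [r7c2∈{7}] r7c2's peers cover all but 7 ⇒ r7c2=7.
Step 29. [r3c9∈{8}] r3c9's peers cover all but 8, so r3c9=8.
Step 30. [r3c7∈{3}] only 3 remains possible at r3c7. So r3c7=3.
Step 31. [r4c4∈{3}] r4c4 has the single candidate 3 ⇒ r4c4=3.
Step 32. [r9c9∈{6}] only 6 remains possible at r9c9 ⇒ r9c9=6.
Step 33. [r4c7∈{9}] r4c7's peers cover all but 9, so r4c7=9.
Step 34. [r1c1∈{9}] only 9 remains possible at r1c1. So r1c1=9.
Step 35. [r6c1∈{5}] r6c1 is down to just 5 ⇒ r6c1=5.
Step 36. [r7c8∈{4}] r7c8 has the single candidate 4 ⇒ r7c8=4.
Step 37. [r5c1∈{7}] r5c1 is down to just 7, so r5c1=7.
Step 38. [r4c6∈{7}] only 7 remains possible at r4c6, so r4c6=7.
Step 39. [r8c9∈{1}] r8c9 is down to just 1. So r8c9=1.
Step 40. [r4c5∈{5}] r4c5 has the single candidate 5. So r4c5=5.
Step 41. [r7c3∈{3}] r7c3's peers cover all but 3, so r7c3=3.
Step 42. [r5c8∈{1}] r5c8 has the single candidate 1, so r5c8=1.
Step 43. [r6c4∈{1}] r6c4's peers cover all but 1. So r6c4=1.
Step 44. [r8c5∈{8}] r8c5's peers cover all but 8, so r8c5=8.
Step 45. [r3c3∈{1}] nothing but 1 survives at r3c3. So r3c3=1.
Step 46. [r2c9∈{2}] r2c9 is down to just 2, so r2c9=2.
Step 47. [r6c3∈{4}] only 4 remains possible at r6c3. So r6c3=4.
Step 48. [r9c1∈{8}] only 8 remains possible at r9c1. So r9c1=8.
Step 49. [r6c6∈{2}] only 2 remains possible at r6c6. So r6c6=2.
Step 50. [r1c9∈{5}] r1c9 has the single candidate 5 ⇒ r1c9=5.

Answer: 9 2 7 8 1 3 4 6 5 / 3 6 8 9 4 5 1 7 2 / 4 5 1 2 7 6 3 9 8 / 1 8 6 3 5 7 9 2 4 / 7 9 2 4 6 8 5 1 3 / 5 3 4 1 9 2 6 8 7 / 6 7 3 5 2 1 8 4 9 / 2 4 5 6 8 9 7 3 1 / 8 1 9 7 3 4 2 5 6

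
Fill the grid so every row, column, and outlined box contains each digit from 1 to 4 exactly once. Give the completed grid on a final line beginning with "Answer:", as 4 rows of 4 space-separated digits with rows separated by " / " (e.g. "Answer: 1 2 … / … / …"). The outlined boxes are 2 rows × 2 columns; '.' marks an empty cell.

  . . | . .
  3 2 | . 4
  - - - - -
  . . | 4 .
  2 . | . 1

Step 1. [r1c3∈{1,2,3}] r1c3 is the only open cell in col 3 admitting 2. So r1c3=2.
Step 2. [r1c1∈{1,4}] col 1 places 4 nowhere but r1c1. So r1c1=4.
Step 3. [r4c3∈{3}] r4c3's peers cover all but 3, so r4c3=3.
Step 4. [r3c2∈{1,3}] in row 3, 3 fits only at r3c2, so r3c2=3.
Step 5. [r3c4∈{2}] only 2 remains possible at r3c4 ⇒ r3c4=2.
Step 6. [r4c2∈{4}] nothing but 4 survives at r4c2, so r4c2=4.
Step 7. [r2c3∈{1}] only 1 remains possible at r2c3, so r2c3=1.
Step 8. [r1c2∈{1}] r1c2 has the single candidate 1. So r1c2=1.
Step 9. [r3c1∈{1}] r3c1 is down to just 1 ⇒ r3c1=1.
Step 10. [r1c4∈{3}] nothing but 3 survives at r1c4, so r1c4=3.

Answer: 4 1 2 3 / 3 2 1 4 / 1 3 4 2 / 2 4 3 1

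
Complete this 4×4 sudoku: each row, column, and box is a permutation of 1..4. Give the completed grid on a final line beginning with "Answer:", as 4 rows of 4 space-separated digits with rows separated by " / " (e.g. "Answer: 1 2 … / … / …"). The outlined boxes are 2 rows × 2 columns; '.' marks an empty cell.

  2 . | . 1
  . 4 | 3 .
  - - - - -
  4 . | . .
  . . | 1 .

Step 1. [r3c3∈{2}] r3c3 is down to just 2 ⇒ r3c3=2.
Step 2. [r4c1∈{3}] r4c1's peers cover all but 3 ⇒ r4c1=3.
Step 3. [r1c3∈{4}] r1c3 is down to just 4, so r1c3=4.
Step 4. [r4c2∈{2}] r4c2's peers cover all but 2, so r4c2=2.
Step 5. [r4c4∈{4}] only 4 remains possible at r4c4. So r4c4=4.
Step 6. [r1c2∈{3}] only 3 remains possible at r1c2 ⇒ r1c2=3.
Step 7. [r2c4∈{2}] only 2 remains possible at r2c4 ⇒ r2c4=2.
Step 8. [r2c1∈{1}] r2c1's peers cover all but 1, so r2c1=1.
Step 9. [r3c2∈{1}] r3c2 has the single candidate 1. So r3c2=1.
Step 10. [r3c4∈{3}] nothing but 3 survives at r3c4 ⇒ r3c4=3.

Answer: 2 3 4 1 / 1 4 3 2 / 4 1 2 3 / 3 2 1 4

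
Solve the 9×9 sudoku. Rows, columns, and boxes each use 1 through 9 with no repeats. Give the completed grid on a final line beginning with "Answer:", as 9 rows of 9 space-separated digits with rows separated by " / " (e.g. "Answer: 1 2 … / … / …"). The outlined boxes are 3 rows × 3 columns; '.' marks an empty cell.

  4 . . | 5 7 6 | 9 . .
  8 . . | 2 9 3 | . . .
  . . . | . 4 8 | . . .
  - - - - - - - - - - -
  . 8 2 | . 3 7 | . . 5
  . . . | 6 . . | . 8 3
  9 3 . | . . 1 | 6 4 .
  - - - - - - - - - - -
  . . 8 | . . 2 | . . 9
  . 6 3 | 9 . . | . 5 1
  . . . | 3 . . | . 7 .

Step 1. [r1c3∈{1}] only 1 remains possible at r1c3, so r1c3=1.
Step 2. [r3c1∈{2,3,5,6,7}] r3c1 is the only open cell in col 1 admitting 3. So r3c1=3.
Step 3. [r4c7∈{1}] nothing but 1 survives at r4c7. So r4c7=1.
Step 4. [r8c1∈{2,7}] row 8 places 7 nowhere but r8c1. So r8c1=7.
Step 5. [r8c7∈{2,4,8}] 2 has one home in row 8: r8c7. So r8c7=2.
Step 6. [r5c7∈{7}] r5c7's peers cover all but 7, so r5c7=7.
Step 7. [r1c2∈{2}] r1c2 is down to just 2. So r1c2=2.
Step 8. [r3c8∈{1,2,6}] in col 8, 2 fits only at r3c8, so r3c8=2.
Step 9. [r9c7∈{4,8}] r9c7 is the only open cell in col 7 admitting 8 ⇒ r9c7=8.
Step 10. [r6c3∈{5,7}] across row 6, 7 lands solely at r6c3, so r6c3=7.
Step 11. [r6c5∈{2,5,8}] across row 6, 5 lands solely at r6c5. So r6c5=5.
Step 12. [r9c6∈{4,5}] 5 has one home in col 6: r9c6, so r9c6=5.
Step 13. [r3c7∈{5}] only 5 remains possible at r3c7 ⇒ r3c7=5.
Step 14. [r2c7∈{4}] r2c7's peers cover all but 4, so r2c7=4.
Step 15. [r9c9∈{4,6}] across col 9, 4 lands solely at r9c9 ⇒ r9c9=4.
Step 16. [r7c2∈{1,4,5}] box 7 places 4 nowhere but r7c2. So r7c2=4.
Step 17. [r7c8∈{3,6}] r7c8 is the only open cell in box 9 admitting 6, so r7c8=6.
Step 18. [r7c5∈{1}] r7c5 has the single candidate 1. So r7c5=1.
Step 19. [r9c3∈{9}] r9c3 has the single candidate 9 ⇒ r9c3=9.
Step 20. [r3c3∈{6}] nothing but 6 survives at r3c3. So r3c3=6.
Step 21. [r3c9∈{7}] r3c9 is down to just 7. So r3c9=7.
Step 22. [r9c2∈{1}] nothing but 1 survives at r9c2. So r9c2=1.
Step 23. [r5c2∈{5}] r5c2 is down to just 5, so r5c2=5.
Step 24. [r4c4∈{4}] nothing but 4 survives at r4c4. So r4c4=4.
Step 25. [r9c1∈{2}] only 2 remains possible at r9c1 ⇒ r9c1=2.
Step 26. [r2c8∈{1}] nothing but 1 survives at r2c8, so r2c8=1.
Step 27. [r2c3∈{5}] r2c3 has the single candidate 5 ⇒ r2c3=5.
Step 28. [r1c8∈{3}] only 3 remains possible at r1c8. So r1c8=3.
Step 29. [r5c6∈{9}] r5c6 is down to just 9 ⇒ r5c6=9.
Step 30. [r6c4∈{8}] r6c4 has the single candidate 8 ⇒ r6c4=8.
Step 31. [r7c1∈{5}] r7c1 has the single candidate 5 ⇒ r7c1=5.
Step 32. [r5c1∈{1}] r5c1 is down to just 1, so r5c1=1.
Step 33. [r2c2∈{7}] r2c2 has the single candidate 7 ⇒ r2c2=7.
Step 34. [r5c5∈{2}] r5c5's peers cover all but 2. So r5c5=2.
Step 35. [r5c3∈{4}] r5c3 is down to just 4 ⇒ r5c3=4.
Step 36. [r9c5∈{6}] nothing but 6 survives at r9c5 ⇒ r9c5=6.
Step 37. [r7c4∈{7}] r7c4 has the single candidate 7, so r7c4=7.
Step 38. [r2c9∈{6}] r2c9 is down to just 6. So r2c9=6.
Step 39. [r1c9∈{8}] nothing but 8 survives at r1c9 ⇒ r1c9=8.
Step 40. [r7c7∈{3}] only 3 remains possible at r7c7, so r7c7=3.
Step 41. [r8c5∈{8}] only 8 remains possible at r8c5, so r8c5=8.
Step 42. [r3c4∈{1}] r3c4 has the single candidate 1, so r3c4=1.
Step 43. [r3c2∈{9}] r3c2's peers cover all but 9. So r3c2=9.
Step 44. [r6c9∈{2}] r6c9's peers cover all but 2, so r6c9=2.
Step 45. [r4c8∈{9}] nothing but 9 survives at r4c8. So r4c8=9.
Step 46. [r4c1∈{6}] r4c1 has the single candidate 6. So r4c1=6.
Step 47. [r8c6∈{4}] only 4 remains possible at r8c6 ⇒ r8c6=4.

Answer: 4 2 1 5 7 6 9 3 8 / 8 7 5 2 9 3 4 1 6 / 3 9 6 1 4 8 5 2 7 / 6 8 2 4 3 7 1 9 5 / 1 5 4 6 2 9 7 8 3 / 9 3 7 8 5 1 6 4 2 / 5 4 8 7 1 2 3 6 9 / 7 6 3 9 8 4 2 5 1 / 2 1 9 3 6 5 8 7 4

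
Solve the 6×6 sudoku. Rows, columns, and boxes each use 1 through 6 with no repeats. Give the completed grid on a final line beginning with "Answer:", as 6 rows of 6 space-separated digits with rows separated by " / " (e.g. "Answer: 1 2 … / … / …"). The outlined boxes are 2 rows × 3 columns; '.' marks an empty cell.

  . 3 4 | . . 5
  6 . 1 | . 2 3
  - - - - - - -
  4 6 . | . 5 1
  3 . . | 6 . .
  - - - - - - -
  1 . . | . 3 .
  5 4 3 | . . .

Step 1. [r3c3∈{2}] r3c3 is down to just 2, so r3c3=2.
Step 2. [r4c6∈{2,4}] in row 4, 2 fits only at r4c6. So r4c6=2.
Step 3. [r5c4∈{2,4,5}] in row 5, 5 fits only at r5c4. So r5c4=5.
Step 4. [r1c5∈{1,6}] in row 1, 6 fits only at r1c5, so r1c5=6.
Step 5. [r4c3∈{5}] r4c3 is down to just 5, so r4c3=5.
Step 6. [r6c6∈{6}] r6c6 is down to just 6, so r6c6=6.
Step 7. [r6c4∈{1,2}] in row 6, 2 fits only at r6c4, so r6c4=2.
Step 8. [r5c2∈{2}] r5c2 has the single candidate 2, so r5c2=2.
Step 9. [r5c3∈{6}] only 6 remains possible at r5c3, so r5c3=6.
Step 10. [r5c6∈{4}] only 4 remains possible at r5c6 ⇒ r5c6=4.
Step 11. [r4c2∈{1}] r4c2 has the single candidate 1 ⇒ r4c2=1.
Step 12. [r4c5∈{4}] r4c5's peers cover all but 4, so r4c5=4.
Step 13. [r1c1∈{2}] r1c1 has the single candidate 2. So r1c1=2.
Step 14. [r2c2∈{5}] r2c2 is down to just 5, so r2c2=5.
Step 15. [r2c4∈{4}] only 4 remains possible at r2c4 ⇒ r2c4=4.
Step 16. [r6c5∈{1}] r6c5 has the single candidate 1 ⇒ r6c5=1.
Step 17. [r1c4∈{1}] r1c4 is down to just 1, so r1c4=1.
Step 18. [r3c4∈{3}] only 3 remains possible at r3c4, so r3c4=3.

Answer: 2 3 4 1 6 5 / 6 5 1 4 2 3 / 4 6 2 3 5 1 / 3 1 5 6 4 2 / 1 2 6 5 3 4 / 5 4 3 2 1 6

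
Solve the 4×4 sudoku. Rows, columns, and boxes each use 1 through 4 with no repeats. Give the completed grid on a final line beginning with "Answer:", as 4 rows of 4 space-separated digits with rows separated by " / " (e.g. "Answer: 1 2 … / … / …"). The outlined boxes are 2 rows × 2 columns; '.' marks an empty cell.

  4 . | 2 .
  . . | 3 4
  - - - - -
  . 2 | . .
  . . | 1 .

Step 1. [r4c1∈{3}] r4c1 has the single candidate 3. So r4c1=3.
Step 2. [r2c2∈{1}] only 1 remains possible at r2c2, so r2c2=1.
Step 3. [r4c4∈{2}] only 2 remains possible at r4c4. So r4c4=2.
Step 4. [r1c4∈{1}] nothing but 1 survives at r1c4 ⇒ r1c4=1.
Step 5. [r1c2∈{3}] nothing but 3 survives at r1c2, so r1c2=3.
Step 6. [r3c4∈{3}] r3c4 has the single candidate 3, so r3c4=3.
Step 7. [r3c1∈{1}] r3c1 has the single candidate 1, so r3c1=1.
Step 8. [r2c1∈{2}] only 2 remains possible at r2c1 ⇒ r2c1=2.
Step 9. [r3c3∈{4}] nothing but 4 survives at r3c3. So r3c3=4.
Step 10. [r4c2∈{4}] r4c2 has the single candidate 4. So r4c2=4.

Answer: 4 3 2 1 / 2 1 3 4 / 1 2 4 3 / 3 4 1 2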